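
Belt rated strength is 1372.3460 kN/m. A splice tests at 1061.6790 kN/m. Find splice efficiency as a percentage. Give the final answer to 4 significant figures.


Eff = 1061.6790 / 1372.3460 * 100
Eff = 77.36 %


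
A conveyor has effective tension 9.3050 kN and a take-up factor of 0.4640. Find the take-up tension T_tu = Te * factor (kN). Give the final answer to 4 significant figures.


T_tu = 9.3050 * 0.4640
T_tu = 4.318 kN


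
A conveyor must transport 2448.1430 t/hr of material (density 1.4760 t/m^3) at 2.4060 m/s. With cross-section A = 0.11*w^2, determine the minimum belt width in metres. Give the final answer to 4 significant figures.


A_req = 2448.1430 / (2.4060 * 1.4760 * 3600) = 0.191493 m^2
w = sqrt(0.191493 / 0.11)
w = 1.319 m


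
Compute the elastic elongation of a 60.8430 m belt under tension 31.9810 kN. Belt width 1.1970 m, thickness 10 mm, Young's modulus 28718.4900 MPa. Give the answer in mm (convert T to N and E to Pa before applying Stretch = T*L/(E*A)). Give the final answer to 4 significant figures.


A = 1.1970 * 0.01 = 0.01197 m^2
Stretch = 31.9810*1000 * 60.8430 / (28718.4900e6 * 0.01197) * 1000
Stretch = 5.660 mm


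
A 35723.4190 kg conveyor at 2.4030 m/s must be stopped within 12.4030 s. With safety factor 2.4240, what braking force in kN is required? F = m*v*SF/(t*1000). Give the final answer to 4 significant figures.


F = 35723.4190 * 2.4030 / 12.4030 * 2.4240 / 1000
F = 16.78 kN


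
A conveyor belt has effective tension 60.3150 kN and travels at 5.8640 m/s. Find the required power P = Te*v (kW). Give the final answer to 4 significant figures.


P = Te * v = 60.3150 * 5.8640
P = 353.7 kW


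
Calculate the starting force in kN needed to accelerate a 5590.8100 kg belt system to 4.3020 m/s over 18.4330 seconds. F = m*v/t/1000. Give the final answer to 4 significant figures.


F = 5590.8100 * 4.3020 / 18.4330 / 1000
F = 1.305 kN


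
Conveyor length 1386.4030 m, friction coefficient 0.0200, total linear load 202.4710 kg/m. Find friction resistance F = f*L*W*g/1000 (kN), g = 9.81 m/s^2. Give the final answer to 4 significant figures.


F = 0.0200 * 1386.4030 * 202.4710 * 9.81 / 1000
F = 55.07 kN


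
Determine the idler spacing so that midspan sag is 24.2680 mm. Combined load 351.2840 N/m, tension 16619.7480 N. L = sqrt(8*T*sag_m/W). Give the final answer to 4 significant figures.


sag = 24.2680/1000 = 0.024268 m
L = sqrt(8 * 16619.7480 * 0.024268 / 351.2840)
L = 3.031 m


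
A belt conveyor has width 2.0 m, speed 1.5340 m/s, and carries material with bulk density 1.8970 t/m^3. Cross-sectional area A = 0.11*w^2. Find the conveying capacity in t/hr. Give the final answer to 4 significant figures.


A = 0.11 * 2.0^2 = 0.44 m^2
C = 0.44 * 1.5340 * 1.8970 * 3600
C = 4609 t/hr


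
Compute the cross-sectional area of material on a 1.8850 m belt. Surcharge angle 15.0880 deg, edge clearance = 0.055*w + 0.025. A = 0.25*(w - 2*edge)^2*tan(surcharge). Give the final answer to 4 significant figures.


edge = 0.055*1.8850 + 0.025 = 0.128675 m
ew = 1.8850 - 2*0.128675 = 1.62765 m
A = 0.25 * 1.62765^2 * tan(15.0880 deg)
A = 0.1786 m^2


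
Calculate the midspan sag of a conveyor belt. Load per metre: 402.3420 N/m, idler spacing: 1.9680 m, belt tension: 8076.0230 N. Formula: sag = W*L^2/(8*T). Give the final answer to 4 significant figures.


sag = 402.3420 * 1.9680^2 / (8 * 8076.0230)
sag = 0.02412 m


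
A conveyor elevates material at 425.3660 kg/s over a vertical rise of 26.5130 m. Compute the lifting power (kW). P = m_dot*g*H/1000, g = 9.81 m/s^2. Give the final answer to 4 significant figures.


P = 425.3660 * 9.81 * 26.5130 / 1000
P = 110.6 kW


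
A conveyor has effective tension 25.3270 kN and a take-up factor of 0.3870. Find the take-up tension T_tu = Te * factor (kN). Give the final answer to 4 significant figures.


T_tu = 25.3270 * 0.3870
T_tu = 9.802 kN


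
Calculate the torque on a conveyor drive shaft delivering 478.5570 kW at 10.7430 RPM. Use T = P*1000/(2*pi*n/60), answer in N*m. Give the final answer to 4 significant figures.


omega = 2*pi*10.7430/60 = 1.125 rad/s
T = 478.5570*1000 / 1.125
T = 425400 N*m


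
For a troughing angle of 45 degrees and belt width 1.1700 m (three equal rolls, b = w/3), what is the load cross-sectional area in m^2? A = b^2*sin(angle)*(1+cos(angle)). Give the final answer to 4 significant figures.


b = 1.1700/3 = 0.39 m
A = 0.39^2 * sin(45 deg) * (1 + cos(45 deg))
A = 0.1836 m^2


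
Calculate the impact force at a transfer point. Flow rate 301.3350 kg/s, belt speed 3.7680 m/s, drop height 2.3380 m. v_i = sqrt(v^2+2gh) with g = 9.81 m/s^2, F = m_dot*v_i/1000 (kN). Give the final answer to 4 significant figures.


v_i = sqrt(3.7680^2 + 2*9.81*2.3380) = 7.75044 m/s
F = 301.3350 * 7.75044 / 1000
F = 2.335 kN


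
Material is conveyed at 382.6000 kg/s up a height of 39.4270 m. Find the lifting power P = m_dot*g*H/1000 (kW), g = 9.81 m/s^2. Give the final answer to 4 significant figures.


P = 382.6000 * 9.81 * 39.4270 / 1000
P = 148.0 kW


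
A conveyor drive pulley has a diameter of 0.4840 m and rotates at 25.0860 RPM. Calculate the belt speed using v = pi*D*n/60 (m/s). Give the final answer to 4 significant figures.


v = pi * 0.4840 * 25.0860 / 60
v = 0.6357 m/s


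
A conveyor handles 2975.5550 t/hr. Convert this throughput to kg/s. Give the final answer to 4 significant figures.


m_dot = 2975.5550 * 1000 / 3600
m_dot = 826.5 kg/s


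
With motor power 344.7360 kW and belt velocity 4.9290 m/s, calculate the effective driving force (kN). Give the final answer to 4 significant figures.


Te = P / v = 344.7360 / 4.9290
Te = 69.94 kN


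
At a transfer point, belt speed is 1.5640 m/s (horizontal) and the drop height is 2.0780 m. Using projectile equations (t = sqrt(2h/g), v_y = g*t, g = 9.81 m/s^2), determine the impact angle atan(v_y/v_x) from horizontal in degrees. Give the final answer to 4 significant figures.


t = sqrt(2*2.0780/9.81) = 0.650884 s
v_y = 9.81 * 0.650884 = 6.38517 m/s
angle = atan(6.38517 / 1.5640) = 76.24 deg


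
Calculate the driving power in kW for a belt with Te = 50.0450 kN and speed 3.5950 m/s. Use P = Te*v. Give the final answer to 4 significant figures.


P = Te * v = 50.0450 * 3.5950
P = 179.9 kW


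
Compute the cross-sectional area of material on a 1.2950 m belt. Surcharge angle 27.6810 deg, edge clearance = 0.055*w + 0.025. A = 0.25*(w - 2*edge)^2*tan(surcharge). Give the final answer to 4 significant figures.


edge = 0.055*1.2950 + 0.025 = 0.096225 m
ew = 1.2950 - 2*0.096225 = 1.10255 m
A = 0.25 * 1.10255^2 * tan(27.6810 deg)
A = 0.1594 m^2


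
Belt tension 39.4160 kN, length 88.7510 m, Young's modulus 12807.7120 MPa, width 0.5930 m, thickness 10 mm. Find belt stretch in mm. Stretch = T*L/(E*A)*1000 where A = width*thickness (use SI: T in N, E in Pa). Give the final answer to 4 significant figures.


A = 0.5930 * 0.01 = 0.00593 m^2
Stretch = 39.4160*1000 * 88.7510 / (12807.7120e6 * 0.00593) * 1000
Stretch = 46.06 mm


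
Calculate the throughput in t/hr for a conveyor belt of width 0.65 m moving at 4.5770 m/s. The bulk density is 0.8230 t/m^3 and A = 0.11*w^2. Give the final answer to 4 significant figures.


A = 0.11 * 0.65^2 = 0.046475 m^2
C = 0.046475 * 4.5770 * 0.8230 * 3600
C = 630.2 t/hr


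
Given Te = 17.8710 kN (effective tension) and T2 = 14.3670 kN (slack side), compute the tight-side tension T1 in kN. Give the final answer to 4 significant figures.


T1 = Te + T2 = 17.8710 + 14.3670
T1 = 32.24 kN


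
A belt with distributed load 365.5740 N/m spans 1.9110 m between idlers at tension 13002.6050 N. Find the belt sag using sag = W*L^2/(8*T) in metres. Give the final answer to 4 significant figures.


sag = 365.5740 * 1.9110^2 / (8 * 13002.6050)
sag = 0.01283 m


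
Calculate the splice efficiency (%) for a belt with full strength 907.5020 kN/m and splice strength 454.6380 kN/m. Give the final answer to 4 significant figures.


Eff = 454.6380 / 907.5020 * 100
Eff = 50.10 %


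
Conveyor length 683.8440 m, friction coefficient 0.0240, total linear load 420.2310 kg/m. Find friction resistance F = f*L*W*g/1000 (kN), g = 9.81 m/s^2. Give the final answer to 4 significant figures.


F = 0.0240 * 683.8440 * 420.2310 * 9.81 / 1000
F = 67.66 kN


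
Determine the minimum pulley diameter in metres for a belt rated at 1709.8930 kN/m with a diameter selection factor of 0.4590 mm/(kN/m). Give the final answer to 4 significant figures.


D = 1709.8930 * 0.4590 / 1000
D = 0.7848 m


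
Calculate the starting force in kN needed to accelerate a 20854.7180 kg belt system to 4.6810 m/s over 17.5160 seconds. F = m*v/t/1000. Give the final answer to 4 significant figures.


F = 20854.7180 * 4.6810 / 17.5160 / 1000
F = 5.573 kN


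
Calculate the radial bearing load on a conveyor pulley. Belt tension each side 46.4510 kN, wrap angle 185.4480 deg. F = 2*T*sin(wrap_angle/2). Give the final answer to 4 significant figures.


F = 2 * 46.4510 * sin(185.4480/2 deg)
F = 92.80 kN


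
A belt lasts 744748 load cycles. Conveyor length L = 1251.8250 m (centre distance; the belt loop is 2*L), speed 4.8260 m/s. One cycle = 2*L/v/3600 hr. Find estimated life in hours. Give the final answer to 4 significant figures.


cycle_time = 2 * 1251.8250 / 4.8260 / 3600 = 0.144107 hr
life = 744748 * 0.144107 = 107300 hours


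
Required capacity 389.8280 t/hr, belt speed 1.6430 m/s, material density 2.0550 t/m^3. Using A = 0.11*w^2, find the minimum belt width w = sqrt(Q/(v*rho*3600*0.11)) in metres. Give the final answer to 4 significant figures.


A_req = 389.8280 / (1.6430 * 2.0550 * 3600) = 0.0320716 m^2
w = sqrt(0.0320716 / 0.11)
w = 0.5400 m


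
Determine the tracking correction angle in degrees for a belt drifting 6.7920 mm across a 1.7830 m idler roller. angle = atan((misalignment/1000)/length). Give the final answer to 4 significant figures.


misalign_m = 6.7920 / 1000 = 0.006792 m
angle = atan(0.006792 / 1.7830)
angle = 0.2183 deg


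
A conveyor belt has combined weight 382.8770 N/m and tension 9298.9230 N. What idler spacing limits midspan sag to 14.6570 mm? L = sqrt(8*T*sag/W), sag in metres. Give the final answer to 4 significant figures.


sag = 14.6570/1000 = 0.014657 m
L = sqrt(8 * 9298.9230 * 0.014657 / 382.8770)
L = 1.688 m


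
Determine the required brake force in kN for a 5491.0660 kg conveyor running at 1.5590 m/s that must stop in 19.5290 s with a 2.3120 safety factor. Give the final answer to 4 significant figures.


F = 5491.0660 * 1.5590 / 19.5290 * 2.3120 / 1000
F = 1.013 kN


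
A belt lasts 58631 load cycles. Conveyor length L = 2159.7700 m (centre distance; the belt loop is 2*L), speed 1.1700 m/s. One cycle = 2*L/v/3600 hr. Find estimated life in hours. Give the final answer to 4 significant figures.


cycle_time = 2 * 2159.7700 / 1.1700 / 3600 = 1.02553 hr
life = 58631 * 1.02553 = 60130 hours


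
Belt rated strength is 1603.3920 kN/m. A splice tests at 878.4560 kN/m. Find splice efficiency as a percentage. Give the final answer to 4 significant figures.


Eff = 878.4560 / 1603.3920 * 100
Eff = 54.79 %


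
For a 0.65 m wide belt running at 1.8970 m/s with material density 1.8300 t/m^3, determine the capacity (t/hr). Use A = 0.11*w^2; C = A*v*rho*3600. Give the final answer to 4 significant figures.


A = 0.11 * 0.65^2 = 0.046475 m^2
C = 0.046475 * 1.8970 * 1.8300 * 3600
C = 580.8 t/hr


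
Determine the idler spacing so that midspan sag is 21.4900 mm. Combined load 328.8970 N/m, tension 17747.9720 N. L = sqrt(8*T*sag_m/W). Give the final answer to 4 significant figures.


sag = 21.4900/1000 = 0.021490 m
L = sqrt(8 * 17747.9720 * 0.021490 / 328.8970)
L = 3.046 m


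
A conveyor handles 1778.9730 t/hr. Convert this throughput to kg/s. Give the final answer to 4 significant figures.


m_dot = 1778.9730 * 1000 / 3600
m_dot = 494.2 kg/s


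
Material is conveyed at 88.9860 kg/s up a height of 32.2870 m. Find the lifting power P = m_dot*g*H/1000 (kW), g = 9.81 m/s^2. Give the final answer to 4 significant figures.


P = 88.9860 * 9.81 * 32.2870 / 1000
P = 28.19 kW


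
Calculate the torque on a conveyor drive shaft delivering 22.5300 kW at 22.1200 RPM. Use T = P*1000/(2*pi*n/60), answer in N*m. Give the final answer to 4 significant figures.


omega = 2*pi*22.1200/60 = 2.3164 rad/s
T = 22.5300*1000 / 2.3164
T = 9726 N*m


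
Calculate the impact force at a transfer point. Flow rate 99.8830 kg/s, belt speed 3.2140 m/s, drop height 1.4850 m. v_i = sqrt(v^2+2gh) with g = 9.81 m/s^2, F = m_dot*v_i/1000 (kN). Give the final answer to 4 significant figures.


v_i = sqrt(3.2140^2 + 2*9.81*1.4850) = 6.28216 m/s
F = 99.8830 * 6.28216 / 1000
F = 0.6275 kN


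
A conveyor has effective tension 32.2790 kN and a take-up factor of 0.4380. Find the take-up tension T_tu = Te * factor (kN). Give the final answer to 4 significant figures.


T_tu = 32.2790 * 0.4380
T_tu = 14.14 kN


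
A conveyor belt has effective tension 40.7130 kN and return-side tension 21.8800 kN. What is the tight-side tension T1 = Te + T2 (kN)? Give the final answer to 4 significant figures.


T1 = Te + T2 = 40.7130 + 21.8800
T1 = 62.59 kN


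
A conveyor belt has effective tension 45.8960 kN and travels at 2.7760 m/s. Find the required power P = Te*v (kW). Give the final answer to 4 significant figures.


P = Te * v = 45.8960 * 2.7760
P = 127.4 kW


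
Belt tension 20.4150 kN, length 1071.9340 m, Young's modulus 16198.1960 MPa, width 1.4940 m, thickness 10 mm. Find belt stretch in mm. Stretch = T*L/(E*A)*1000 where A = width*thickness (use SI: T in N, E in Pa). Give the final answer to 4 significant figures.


A = 1.4940 * 0.01 = 0.01494 m^2
Stretch = 20.4150*1000 * 1071.9340 / (16198.1960e6 * 0.01494) * 1000
Stretch = 90.43 mm


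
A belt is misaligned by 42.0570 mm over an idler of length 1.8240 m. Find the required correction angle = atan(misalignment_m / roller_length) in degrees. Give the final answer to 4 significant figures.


misalign_m = 42.0570 / 1000 = 0.042057 m
angle = atan(0.042057 / 1.8240)
angle = 1.321 deg


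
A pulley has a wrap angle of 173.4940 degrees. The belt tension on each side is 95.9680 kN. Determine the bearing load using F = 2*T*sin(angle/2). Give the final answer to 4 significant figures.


F = 2 * 95.9680 * sin(173.4940/2 deg)
F = 191.6 kN


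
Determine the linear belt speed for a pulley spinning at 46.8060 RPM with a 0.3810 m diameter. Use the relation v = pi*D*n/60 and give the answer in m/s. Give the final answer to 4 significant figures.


v = pi * 0.3810 * 46.8060 / 60
v = 0.9337 m/s


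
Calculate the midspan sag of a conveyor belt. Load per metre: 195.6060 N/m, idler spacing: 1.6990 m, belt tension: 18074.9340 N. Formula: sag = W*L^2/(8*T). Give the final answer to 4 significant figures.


sag = 195.6060 * 1.6990^2 / (8 * 18074.9340)
sag = 0.003905 m


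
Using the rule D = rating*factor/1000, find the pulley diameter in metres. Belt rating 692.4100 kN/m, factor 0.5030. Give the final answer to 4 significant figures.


D = 692.4100 * 0.5030 / 1000
D = 0.3483 m


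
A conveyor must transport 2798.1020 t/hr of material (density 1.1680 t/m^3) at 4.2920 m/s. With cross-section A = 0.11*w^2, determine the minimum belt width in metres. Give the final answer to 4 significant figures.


A_req = 2798.1020 / (4.2920 * 1.1680 * 3600) = 0.155045 m^2
w = sqrt(0.155045 / 0.11)
w = 1.187 m


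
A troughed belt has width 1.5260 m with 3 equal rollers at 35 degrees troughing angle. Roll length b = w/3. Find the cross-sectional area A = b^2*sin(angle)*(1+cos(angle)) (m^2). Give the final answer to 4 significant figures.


b = 1.5260/3 = 0.508667 m
A = 0.508667^2 * sin(35 deg) * (1 + cos(35 deg))
A = 0.2700 m^2


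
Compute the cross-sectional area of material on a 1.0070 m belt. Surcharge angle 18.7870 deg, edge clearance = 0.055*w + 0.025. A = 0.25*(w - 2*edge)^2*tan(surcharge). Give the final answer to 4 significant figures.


edge = 0.055*1.0070 + 0.025 = 0.080385 m
ew = 1.0070 - 2*0.080385 = 0.84623 m
A = 0.25 * 0.84623^2 * tan(18.7870 deg)
A = 0.06090 m^2


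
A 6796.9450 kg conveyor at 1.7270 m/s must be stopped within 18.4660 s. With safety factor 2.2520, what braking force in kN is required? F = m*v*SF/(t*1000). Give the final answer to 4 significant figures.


F = 6796.9450 * 1.7270 / 18.4660 * 2.2520 / 1000
F = 1.432 kN


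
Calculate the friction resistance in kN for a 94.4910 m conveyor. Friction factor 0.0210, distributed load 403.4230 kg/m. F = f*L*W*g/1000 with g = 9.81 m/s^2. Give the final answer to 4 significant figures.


F = 0.0210 * 94.4910 * 403.4230 * 9.81 / 1000
F = 7.853 kN


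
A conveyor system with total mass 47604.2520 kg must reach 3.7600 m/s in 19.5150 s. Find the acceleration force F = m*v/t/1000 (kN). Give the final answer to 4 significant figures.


F = 47604.2520 * 3.7600 / 19.5150 / 1000
F = 9.172 kN


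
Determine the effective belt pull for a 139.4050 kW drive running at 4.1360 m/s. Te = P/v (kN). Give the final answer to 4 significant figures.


Te = P / v = 139.4050 / 4.1360
Te = 33.71 kN


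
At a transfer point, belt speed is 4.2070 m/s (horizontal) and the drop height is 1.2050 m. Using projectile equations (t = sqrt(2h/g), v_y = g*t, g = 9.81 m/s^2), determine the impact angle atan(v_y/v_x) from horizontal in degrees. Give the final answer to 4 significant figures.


t = sqrt(2*1.2050/9.81) = 0.495649 s
v_y = 9.81 * 0.495649 = 4.86232 m/s
angle = atan(4.86232 / 4.2070) = 49.13 deg


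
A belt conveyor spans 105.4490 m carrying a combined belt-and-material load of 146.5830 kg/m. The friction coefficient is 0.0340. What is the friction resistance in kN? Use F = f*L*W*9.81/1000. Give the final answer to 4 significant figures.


F = 0.0340 * 105.4490 * 146.5830 * 9.81 / 1000
F = 5.156 kN


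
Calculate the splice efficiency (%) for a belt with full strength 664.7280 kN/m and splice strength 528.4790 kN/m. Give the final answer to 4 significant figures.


Eff = 528.4790 / 664.7280 * 100
Eff = 79.50 %


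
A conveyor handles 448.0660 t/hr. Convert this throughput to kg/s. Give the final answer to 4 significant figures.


m_dot = 448.0660 * 1000 / 3600
m_dot = 124.5 kg/s


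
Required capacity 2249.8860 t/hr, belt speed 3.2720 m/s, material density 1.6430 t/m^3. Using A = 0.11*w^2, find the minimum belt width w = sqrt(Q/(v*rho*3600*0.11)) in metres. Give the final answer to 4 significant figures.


A_req = 2249.8860 / (3.2720 * 1.6430 * 3600) = 0.116254 m^2
w = sqrt(0.116254 / 0.11)
w = 1.028 m


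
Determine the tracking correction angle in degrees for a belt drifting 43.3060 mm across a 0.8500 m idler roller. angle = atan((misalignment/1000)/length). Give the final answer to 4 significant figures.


misalign_m = 43.3060 / 1000 = 0.043306 m
angle = atan(0.043306 / 0.8500)
angle = 2.917 deg


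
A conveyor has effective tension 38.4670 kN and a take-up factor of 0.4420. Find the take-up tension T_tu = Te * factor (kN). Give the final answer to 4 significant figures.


T_tu = 38.4670 * 0.4420
T_tu = 17.00 kN


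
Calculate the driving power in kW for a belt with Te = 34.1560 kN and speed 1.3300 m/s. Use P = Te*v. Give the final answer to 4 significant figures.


P = Te * v = 34.1560 * 1.3300
P = 45.43 kW


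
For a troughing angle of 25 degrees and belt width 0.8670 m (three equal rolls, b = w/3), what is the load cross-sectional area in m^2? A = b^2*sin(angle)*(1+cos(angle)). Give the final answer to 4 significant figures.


b = 0.8670/3 = 0.289 m
A = 0.289^2 * sin(25 deg) * (1 + cos(25 deg))
A = 0.06729 m^2


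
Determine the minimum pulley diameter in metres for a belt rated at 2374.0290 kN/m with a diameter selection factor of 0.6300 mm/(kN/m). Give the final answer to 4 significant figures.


D = 2374.0290 * 0.6300 / 1000
D = 1.496 m


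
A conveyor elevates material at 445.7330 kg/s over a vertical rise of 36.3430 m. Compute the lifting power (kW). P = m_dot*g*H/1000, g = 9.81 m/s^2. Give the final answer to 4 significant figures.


P = 445.7330 * 9.81 * 36.3430 / 1000
P = 158.9 kW


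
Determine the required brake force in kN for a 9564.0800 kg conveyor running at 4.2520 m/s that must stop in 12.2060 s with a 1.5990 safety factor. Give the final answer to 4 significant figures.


F = 9564.0800 * 4.2520 / 12.2060 * 1.5990 / 1000
F = 5.327 kN


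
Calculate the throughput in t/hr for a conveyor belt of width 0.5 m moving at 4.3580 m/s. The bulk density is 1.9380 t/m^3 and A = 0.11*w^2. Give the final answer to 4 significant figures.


A = 0.11 * 0.5^2 = 0.0275 m^2
C = 0.0275 * 4.3580 * 1.9380 * 3600
C = 836.1 t/hr


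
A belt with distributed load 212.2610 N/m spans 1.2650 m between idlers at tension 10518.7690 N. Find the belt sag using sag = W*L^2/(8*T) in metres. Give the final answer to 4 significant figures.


sag = 212.2610 * 1.2650^2 / (8 * 10518.7690)
sag = 0.004036 m


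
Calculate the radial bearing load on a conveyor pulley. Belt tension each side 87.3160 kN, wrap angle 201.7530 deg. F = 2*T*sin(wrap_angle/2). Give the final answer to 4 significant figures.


F = 2 * 87.3160 * sin(201.7530/2 deg)
F = 171.5 kN


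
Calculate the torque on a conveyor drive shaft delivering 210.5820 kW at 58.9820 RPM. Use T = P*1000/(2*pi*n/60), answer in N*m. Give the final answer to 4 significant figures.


omega = 2*pi*58.9820/60 = 6.17658 rad/s
T = 210.5820*1000 / 6.17658
T = 34090 N*m


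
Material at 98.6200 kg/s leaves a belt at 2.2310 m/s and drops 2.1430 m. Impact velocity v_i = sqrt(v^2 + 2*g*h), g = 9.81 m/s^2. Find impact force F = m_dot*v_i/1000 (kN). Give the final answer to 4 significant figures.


v_i = sqrt(2.2310^2 + 2*9.81*2.1430) = 6.85733 m/s
F = 98.6200 * 6.85733 / 1000
F = 0.6763 kN


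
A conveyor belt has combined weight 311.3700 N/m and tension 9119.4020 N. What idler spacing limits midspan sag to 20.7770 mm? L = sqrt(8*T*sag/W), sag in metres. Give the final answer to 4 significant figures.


sag = 20.7770/1000 = 0.020777 m
L = sqrt(8 * 9119.4020 * 0.020777 / 311.3700)
L = 2.206 m


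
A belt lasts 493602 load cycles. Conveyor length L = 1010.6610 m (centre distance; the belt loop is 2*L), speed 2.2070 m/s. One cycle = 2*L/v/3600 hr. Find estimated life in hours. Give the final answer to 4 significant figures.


cycle_time = 2 * 1010.6610 / 2.2070 / 3600 = 0.254408 hr
life = 493602 * 0.254408 = 125600 hours


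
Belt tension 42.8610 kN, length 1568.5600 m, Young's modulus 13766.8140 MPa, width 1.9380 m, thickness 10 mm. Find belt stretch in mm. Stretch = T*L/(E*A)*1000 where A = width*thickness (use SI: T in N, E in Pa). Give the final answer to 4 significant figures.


A = 1.9380 * 0.01 = 0.01938 m^2
Stretch = 42.8610*1000 * 1568.5600 / (13766.8140e6 * 0.01938) * 1000
Stretch = 252.0 mm


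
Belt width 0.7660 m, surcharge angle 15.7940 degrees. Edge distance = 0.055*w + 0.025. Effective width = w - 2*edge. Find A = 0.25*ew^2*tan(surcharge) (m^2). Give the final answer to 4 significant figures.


edge = 0.055*0.7660 + 0.025 = 0.06713 m
ew = 0.7660 - 2*0.06713 = 0.63174 m
A = 0.25 * 0.63174^2 * tan(15.7940 deg)
A = 0.02822 m^2


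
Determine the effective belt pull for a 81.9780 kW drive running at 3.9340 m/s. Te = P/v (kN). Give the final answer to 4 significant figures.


Te = P / v = 81.9780 / 3.9340
Te = 20.84 kN


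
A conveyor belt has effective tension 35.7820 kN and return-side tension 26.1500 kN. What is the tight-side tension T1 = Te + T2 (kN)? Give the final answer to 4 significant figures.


T1 = Te + T2 = 35.7820 + 26.1500
T1 = 61.93 kN


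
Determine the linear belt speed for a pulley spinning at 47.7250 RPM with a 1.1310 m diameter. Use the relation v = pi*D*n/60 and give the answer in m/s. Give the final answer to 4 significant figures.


v = pi * 1.1310 * 47.7250 / 60
v = 2.826 m/s


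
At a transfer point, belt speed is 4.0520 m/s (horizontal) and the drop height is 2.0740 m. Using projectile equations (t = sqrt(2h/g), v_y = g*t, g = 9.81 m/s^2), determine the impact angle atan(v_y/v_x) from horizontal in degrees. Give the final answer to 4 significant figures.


t = sqrt(2*2.0740/9.81) = 0.650257 s
v_y = 9.81 * 0.650257 = 6.37902 m/s
angle = atan(6.37902 / 4.0520) = 57.58 deg


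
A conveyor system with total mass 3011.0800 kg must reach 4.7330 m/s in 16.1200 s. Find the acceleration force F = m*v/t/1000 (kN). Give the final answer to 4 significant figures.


F = 3011.0800 * 4.7330 / 16.1200 / 1000
F = 0.8841 kN


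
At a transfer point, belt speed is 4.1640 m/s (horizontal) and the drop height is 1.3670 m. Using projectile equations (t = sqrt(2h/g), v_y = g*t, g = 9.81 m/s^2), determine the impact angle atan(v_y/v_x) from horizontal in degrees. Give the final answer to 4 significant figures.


t = sqrt(2*1.3670/9.81) = 0.527916 s
v_y = 9.81 * 0.527916 = 5.17886 m/s
angle = atan(5.17886 / 4.1640) = 51.20 deg


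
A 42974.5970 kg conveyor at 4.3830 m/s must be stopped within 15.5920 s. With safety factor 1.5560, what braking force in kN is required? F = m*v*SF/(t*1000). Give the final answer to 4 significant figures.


F = 42974.5970 * 4.3830 / 15.5920 * 1.5560 / 1000
F = 18.80 kN


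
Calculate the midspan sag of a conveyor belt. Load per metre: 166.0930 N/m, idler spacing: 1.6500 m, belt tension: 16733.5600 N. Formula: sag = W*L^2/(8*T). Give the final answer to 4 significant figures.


sag = 166.0930 * 1.6500^2 / (8 * 16733.5600)
sag = 0.003378 m


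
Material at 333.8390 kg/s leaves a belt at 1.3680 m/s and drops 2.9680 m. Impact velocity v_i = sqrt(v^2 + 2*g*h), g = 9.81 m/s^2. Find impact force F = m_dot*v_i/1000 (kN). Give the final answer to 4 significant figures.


v_i = sqrt(1.3680^2 + 2*9.81*2.9680) = 7.75265 m/s
F = 333.8390 * 7.75265 / 1000
F = 2.588 kN


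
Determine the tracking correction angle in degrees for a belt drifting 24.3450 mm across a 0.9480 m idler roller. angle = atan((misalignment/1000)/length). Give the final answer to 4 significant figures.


misalign_m = 24.3450 / 1000 = 0.024345 m
angle = atan(0.024345 / 0.9480)
angle = 1.471 deg


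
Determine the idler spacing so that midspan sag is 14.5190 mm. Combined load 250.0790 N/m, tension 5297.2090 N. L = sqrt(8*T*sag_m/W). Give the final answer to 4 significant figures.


sag = 14.5190/1000 = 0.014519 m
L = sqrt(8 * 5297.2090 * 0.014519 / 250.0790)
L = 1.569 m


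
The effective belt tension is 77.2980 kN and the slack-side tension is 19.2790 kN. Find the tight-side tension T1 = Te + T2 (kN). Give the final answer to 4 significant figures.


T1 = Te + T2 = 77.2980 + 19.2790
T1 = 96.58 kN


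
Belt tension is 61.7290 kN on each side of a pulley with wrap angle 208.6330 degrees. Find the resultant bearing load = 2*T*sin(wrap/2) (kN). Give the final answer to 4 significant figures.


F = 2 * 61.7290 * sin(208.6330/2 deg)
F = 119.6 kN


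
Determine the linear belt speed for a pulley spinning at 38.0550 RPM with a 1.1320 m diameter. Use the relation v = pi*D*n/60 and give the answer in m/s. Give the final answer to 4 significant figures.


v = pi * 1.1320 * 38.0550 / 60
v = 2.256 m/s


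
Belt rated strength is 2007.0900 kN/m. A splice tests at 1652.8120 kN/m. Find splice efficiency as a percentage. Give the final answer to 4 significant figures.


Eff = 1652.8120 / 2007.0900 * 100
Eff = 82.35 %


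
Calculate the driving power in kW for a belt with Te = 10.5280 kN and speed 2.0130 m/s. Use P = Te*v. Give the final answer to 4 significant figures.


P = Te * v = 10.5280 * 2.0130
P = 21.19 kW


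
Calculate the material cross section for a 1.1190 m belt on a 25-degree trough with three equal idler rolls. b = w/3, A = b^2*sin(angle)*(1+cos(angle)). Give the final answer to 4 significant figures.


b = 1.1190/3 = 0.373 m
A = 0.373^2 * sin(25 deg) * (1 + cos(25 deg))
A = 0.1121 m^2


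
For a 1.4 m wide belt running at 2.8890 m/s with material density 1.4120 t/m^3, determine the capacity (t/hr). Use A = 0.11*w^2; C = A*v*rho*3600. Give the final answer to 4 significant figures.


A = 0.11 * 1.4^2 = 0.2156 m^2
C = 0.2156 * 2.8890 * 1.4120 * 3600
C = 3166 t/hr


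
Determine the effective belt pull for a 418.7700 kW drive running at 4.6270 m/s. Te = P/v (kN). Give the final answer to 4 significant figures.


Te = P / v = 418.7700 / 4.6270
Te = 90.51 kN


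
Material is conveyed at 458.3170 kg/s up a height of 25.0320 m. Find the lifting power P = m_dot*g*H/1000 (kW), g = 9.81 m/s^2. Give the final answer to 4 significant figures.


P = 458.3170 * 9.81 * 25.0320 / 1000
P = 112.5 kW


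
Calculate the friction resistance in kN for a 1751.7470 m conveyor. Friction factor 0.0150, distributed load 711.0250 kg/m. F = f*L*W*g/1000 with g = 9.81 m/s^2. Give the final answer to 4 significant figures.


F = 0.0150 * 1751.7470 * 711.0250 * 9.81 / 1000
F = 183.3 kN


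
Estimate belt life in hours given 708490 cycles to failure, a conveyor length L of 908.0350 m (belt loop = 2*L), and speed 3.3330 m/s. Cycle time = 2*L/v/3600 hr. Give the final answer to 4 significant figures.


cycle_time = 2 * 908.0350 / 3.3330 / 3600 = 0.151354 hr
life = 708490 * 0.151354 = 107200 hours


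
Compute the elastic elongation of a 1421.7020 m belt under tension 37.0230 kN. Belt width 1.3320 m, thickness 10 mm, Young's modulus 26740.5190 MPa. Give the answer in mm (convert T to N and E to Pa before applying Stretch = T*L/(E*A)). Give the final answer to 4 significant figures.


A = 1.3320 * 0.01 = 0.01332 m^2
Stretch = 37.0230*1000 * 1421.7020 / (26740.5190e6 * 0.01332) * 1000
Stretch = 147.8 mm


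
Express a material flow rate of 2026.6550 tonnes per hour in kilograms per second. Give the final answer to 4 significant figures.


m_dot = 2026.6550 * 1000 / 3600
m_dot = 563.0 kg/s


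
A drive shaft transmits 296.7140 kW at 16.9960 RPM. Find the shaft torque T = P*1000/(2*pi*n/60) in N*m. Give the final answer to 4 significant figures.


omega = 2*pi*16.9960/60 = 1.77982 rad/s
T = 296.7140*1000 / 1.77982
T = 166700 N*m


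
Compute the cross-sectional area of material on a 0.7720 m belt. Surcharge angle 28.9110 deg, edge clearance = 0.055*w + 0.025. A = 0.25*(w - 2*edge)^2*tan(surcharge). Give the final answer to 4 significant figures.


edge = 0.055*0.7720 + 0.025 = 0.06746 m
ew = 0.7720 - 2*0.06746 = 0.63708 m
A = 0.25 * 0.63708^2 * tan(28.9110 deg)
A = 0.05604 m^2


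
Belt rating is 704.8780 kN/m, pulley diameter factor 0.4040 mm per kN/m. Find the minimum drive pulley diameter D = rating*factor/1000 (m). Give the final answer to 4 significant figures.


D = 704.8780 * 0.4040 / 1000
D = 0.2848 m


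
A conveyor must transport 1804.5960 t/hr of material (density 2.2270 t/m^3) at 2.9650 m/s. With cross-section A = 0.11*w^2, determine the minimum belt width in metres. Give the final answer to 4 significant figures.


A_req = 1804.5960 / (2.9650 * 2.2270 * 3600) = 0.0759159 m^2
w = sqrt(0.0759159 / 0.11)
w = 0.8307 m


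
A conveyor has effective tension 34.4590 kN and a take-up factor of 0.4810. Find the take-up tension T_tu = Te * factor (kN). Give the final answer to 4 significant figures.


T_tu = 34.4590 * 0.4810
T_tu = 16.57 kN


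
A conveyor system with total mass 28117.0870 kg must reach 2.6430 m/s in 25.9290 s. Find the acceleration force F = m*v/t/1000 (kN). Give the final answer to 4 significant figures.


F = 28117.0870 * 2.6430 / 25.9290 / 1000
F = 2.866 kN


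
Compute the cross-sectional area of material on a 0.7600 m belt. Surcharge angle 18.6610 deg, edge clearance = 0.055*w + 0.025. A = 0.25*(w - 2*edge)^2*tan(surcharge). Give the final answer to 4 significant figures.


edge = 0.055*0.7600 + 0.025 = 0.0668 m
ew = 0.7600 - 2*0.0668 = 0.6264 m
A = 0.25 * 0.6264^2 * tan(18.6610 deg)
A = 0.03313 m^2


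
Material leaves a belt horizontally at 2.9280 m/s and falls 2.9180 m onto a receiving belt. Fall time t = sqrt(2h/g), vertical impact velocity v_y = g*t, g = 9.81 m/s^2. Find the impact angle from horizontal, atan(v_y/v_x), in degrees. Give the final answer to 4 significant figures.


t = sqrt(2*2.9180/9.81) = 0.7713 s
v_y = 9.81 * 0.7713 = 7.56645 m/s
angle = atan(7.56645 / 2.9280) = 68.84 deg


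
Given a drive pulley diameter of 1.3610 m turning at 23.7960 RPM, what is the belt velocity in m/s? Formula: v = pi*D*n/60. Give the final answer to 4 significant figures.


v = pi * 1.3610 * 23.7960 / 60
v = 1.696 m/s


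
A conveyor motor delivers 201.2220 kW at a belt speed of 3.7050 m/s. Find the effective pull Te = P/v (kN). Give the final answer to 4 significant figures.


Te = P / v = 201.2220 / 3.7050
Te = 54.31 kN


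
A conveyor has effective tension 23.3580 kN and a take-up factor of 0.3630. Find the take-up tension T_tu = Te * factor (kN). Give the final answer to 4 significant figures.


T_tu = 23.3580 * 0.3630
T_tu = 8.479 kN


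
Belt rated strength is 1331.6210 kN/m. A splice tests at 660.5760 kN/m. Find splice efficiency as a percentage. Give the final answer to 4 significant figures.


Eff = 660.5760 / 1331.6210 * 100
Eff = 49.61 %


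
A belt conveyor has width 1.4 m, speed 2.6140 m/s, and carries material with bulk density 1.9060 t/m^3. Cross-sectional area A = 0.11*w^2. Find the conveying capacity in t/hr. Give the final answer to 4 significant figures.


A = 0.11 * 1.4^2 = 0.2156 m^2
C = 0.2156 * 2.6140 * 1.9060 * 3600
C = 3867 t/hr


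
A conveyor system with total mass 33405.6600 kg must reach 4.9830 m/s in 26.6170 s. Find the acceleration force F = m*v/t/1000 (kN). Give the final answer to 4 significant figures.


F = 33405.6600 * 4.9830 / 26.6170 / 1000
F = 6.254 kN


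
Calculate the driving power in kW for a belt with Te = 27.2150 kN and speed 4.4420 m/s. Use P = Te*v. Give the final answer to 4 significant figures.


P = Te * v = 27.2150 * 4.4420
P = 120.9 kW


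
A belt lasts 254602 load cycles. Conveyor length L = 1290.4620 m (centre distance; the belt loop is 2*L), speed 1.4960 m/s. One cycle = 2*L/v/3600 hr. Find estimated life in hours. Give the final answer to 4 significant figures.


cycle_time = 2 * 1290.4620 / 1.4960 / 3600 = 0.479227 hr
life = 254602 * 0.479227 = 122000 hours


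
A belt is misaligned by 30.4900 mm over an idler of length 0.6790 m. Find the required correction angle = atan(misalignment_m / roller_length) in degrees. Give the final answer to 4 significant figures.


misalign_m = 30.4900 / 1000 = 0.030490 m
angle = atan(0.030490 / 0.6790)
angle = 2.571 deg


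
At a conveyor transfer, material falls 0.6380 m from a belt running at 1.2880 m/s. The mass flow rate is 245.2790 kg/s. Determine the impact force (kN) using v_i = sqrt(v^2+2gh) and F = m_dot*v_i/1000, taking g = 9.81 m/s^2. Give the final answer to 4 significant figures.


v_i = sqrt(1.2880^2 + 2*9.81*0.6380) = 3.76517 m/s
F = 245.2790 * 3.76517 / 1000
F = 0.9235 kN


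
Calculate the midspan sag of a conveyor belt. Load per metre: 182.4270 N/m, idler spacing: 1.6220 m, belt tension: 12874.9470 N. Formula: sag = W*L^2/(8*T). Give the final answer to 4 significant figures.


sag = 182.4270 * 1.6220^2 / (8 * 12874.9470)
sag = 0.004660 m


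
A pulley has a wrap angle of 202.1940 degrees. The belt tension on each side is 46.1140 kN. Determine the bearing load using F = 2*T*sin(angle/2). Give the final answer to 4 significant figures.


F = 2 * 46.1140 * sin(202.1940/2 deg)
F = 90.50 kN


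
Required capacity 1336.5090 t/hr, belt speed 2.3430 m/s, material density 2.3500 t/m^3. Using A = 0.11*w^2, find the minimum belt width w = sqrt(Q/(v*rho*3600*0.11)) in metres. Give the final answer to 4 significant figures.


A_req = 1336.5090 / (2.3430 * 2.3500 * 3600) = 0.0674263 m^2
w = sqrt(0.0674263 / 0.11)
w = 0.7829 m


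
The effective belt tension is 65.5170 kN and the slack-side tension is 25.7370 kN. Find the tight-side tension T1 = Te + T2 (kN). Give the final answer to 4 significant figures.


T1 = Te + T2 = 65.5170 + 25.7370
T1 = 91.25 kN


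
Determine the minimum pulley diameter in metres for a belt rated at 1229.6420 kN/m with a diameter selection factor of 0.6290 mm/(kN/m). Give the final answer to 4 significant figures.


D = 1229.6420 * 0.6290 / 1000
D = 0.7734 m


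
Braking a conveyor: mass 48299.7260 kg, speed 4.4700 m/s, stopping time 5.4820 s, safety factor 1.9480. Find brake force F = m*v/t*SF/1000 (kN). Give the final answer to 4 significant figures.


F = 48299.7260 * 4.4700 / 5.4820 * 1.9480 / 1000
F = 76.72 kN


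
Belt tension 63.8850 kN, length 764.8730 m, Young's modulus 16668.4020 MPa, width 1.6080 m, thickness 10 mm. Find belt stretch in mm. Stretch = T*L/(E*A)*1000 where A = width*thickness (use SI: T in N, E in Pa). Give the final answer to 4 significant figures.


A = 1.6080 * 0.01 = 0.01608 m^2
Stretch = 63.8850*1000 * 764.8730 / (16668.4020e6 * 0.01608) * 1000
Stretch = 182.3 mm


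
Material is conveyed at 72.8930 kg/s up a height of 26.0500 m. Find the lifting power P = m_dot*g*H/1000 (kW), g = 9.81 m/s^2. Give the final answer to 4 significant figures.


P = 72.8930 * 9.81 * 26.0500 / 1000
P = 18.63 kW


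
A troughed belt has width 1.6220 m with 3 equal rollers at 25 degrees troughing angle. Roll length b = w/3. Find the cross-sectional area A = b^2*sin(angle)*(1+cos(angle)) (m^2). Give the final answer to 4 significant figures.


b = 1.6220/3 = 0.540667 m
A = 0.540667^2 * sin(25 deg) * (1 + cos(25 deg))
A = 0.2355 m^2


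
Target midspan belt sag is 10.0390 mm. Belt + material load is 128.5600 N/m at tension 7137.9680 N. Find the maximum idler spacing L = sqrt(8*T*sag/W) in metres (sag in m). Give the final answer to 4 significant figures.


sag = 10.0390/1000 = 0.010039 m
L = sqrt(8 * 7137.9680 * 0.010039 / 128.5600)
L = 2.112 m


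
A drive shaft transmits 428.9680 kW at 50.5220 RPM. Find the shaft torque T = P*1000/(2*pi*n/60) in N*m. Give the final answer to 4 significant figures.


omega = 2*pi*50.5220/60 = 5.29065 rad/s
T = 428.9680*1000 / 5.29065
T = 81080 N*m


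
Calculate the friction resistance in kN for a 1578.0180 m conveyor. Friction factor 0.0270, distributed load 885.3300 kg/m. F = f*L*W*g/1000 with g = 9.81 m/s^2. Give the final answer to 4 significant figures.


F = 0.0270 * 1578.0180 * 885.3300 * 9.81 / 1000
F = 370.0 kN


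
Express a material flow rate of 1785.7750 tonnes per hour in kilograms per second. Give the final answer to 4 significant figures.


m_dot = 1785.7750 * 1000 / 3600
m_dot = 496.0 kg/s


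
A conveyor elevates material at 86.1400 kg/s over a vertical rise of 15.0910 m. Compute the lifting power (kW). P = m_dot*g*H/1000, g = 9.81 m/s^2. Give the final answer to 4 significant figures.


P = 86.1400 * 9.81 * 15.0910 / 1000
P = 12.75 kW


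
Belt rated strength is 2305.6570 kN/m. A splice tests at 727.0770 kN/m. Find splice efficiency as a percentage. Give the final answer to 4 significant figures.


Eff = 727.0770 / 2305.6570 * 100
Eff = 31.53 %


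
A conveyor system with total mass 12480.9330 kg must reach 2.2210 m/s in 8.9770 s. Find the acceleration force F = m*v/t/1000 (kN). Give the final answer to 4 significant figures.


F = 12480.9330 * 2.2210 / 8.9770 / 1000
F = 3.088 kN


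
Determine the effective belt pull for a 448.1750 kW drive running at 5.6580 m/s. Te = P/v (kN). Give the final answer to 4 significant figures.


Te = P / v = 448.1750 / 5.6580
Te = 79.21 kN


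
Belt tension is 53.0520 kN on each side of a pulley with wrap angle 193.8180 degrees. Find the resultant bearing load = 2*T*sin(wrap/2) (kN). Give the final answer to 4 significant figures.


F = 2 * 53.0520 * sin(193.8180/2 deg)
F = 105.3 kN
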